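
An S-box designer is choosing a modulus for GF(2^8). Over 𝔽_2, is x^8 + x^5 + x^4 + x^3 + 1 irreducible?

Write P(x) = x^8 + x^5 + x^4 + x^3 + 1.
Check for roots in 𝔽_2: P(0) = 1; P(1) = 1.
No roots, so no linear factors.
Monic irreducibles of degree 2 over GF(2): x^2 + x + 1.
None of them divide P (all give nonzero remainder).
Monic irreducibles of degree 3 over GF(2): x^3 + x + 1, x^3 + x^2 + 1.
None of them divide P (all give nonzero remainder).
Monic irreducibles of degree 4 over GF(2): x^4 + x + 1, x^4 + x^3 + 1, x^4 + x^3 + x^2 + x + 1.
None of them divide P (all give nonzero remainder).
No irreducible factor of degree ≤ 4 exists, so P is irreducible over GF(2).

Yes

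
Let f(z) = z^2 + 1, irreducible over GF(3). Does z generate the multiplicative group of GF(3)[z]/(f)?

|GF(3^2)^×| = 3^2 − 1 = 8. Prime factorization: 8 = 2^3.
f is primitive ⇔ z has order 8 in GF(3)[z]/(f), i.e. z^(8/q) ≠ 1 for each prime q | 8.
z^(4) mod f = 1
Since z^(4) = 1, the order of z divides 4 < 8; not primitive.

No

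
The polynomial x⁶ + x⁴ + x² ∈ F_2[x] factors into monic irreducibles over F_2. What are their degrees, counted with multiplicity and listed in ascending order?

Write h(x) = x⁶ + x⁴ + x².
Roots in F_2: h(0) = 0 → root; h(1) = 1.
Linear factors from roots: (x).
Complete factorization: h(x) = (x)^2·(x² + x + 1)^2.
Factor degrees with multiplicity: 1 + 1 + 2 + 2 = 6.

1, 1, 2, 2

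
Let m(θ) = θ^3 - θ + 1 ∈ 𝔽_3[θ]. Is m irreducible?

Check for roots in 𝔽_3: m(0) = 1; m(1) = 1; m(2) = 1.
No roots. A degree-3 polynomial over a field with no linear factor is irreducible.

Yes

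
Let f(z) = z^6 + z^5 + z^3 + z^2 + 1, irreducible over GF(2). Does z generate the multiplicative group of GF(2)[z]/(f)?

Yes

|GF(2^6)^×| = 2^6 − 1 = 63. Prime factorization: 63 = 3^2·7.
f is primitive ⇔ z has order 63 in GF(2)[z]/(f), i.e. z^(63/q) ≠ 1 for each prime q | 63.
z^(21) mod f = z^4 + z^2 + z + 1.
z^(9) mod f = z^2 + z.
None equal 1, so z has full order 63; f is primitive.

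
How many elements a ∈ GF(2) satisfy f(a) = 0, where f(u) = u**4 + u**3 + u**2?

1

Evaluate at each of the 2 elements of GF(2):
f(0) = 0 → root; f(1) = 1.
Roots: {0}.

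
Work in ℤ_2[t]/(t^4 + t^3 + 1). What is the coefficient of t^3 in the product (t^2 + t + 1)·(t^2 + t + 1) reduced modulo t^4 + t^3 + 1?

Multiply in ℤ_2[t]: (t^2 + t + 1)·(t^2 + t + 1) = t^4 + t^2 + 1.
Reduce using t^4 ≡ t^3 + 1 (mod t^4 + t^3 + 1).
Reduced: t^3 + t^2.

1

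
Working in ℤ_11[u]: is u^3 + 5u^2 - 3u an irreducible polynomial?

No

Write P(u) = u^3 + 5u^2 - 3u.
Check each element of ℤ_11 for a root: P(0)=0, P(1)=3, P(2)=0, P(3)=8, P(4)=0, P(5)=4, P(6)=4, P(7)=6, P(8)=5, P(9)=7, P(10)=7.
P(0) = 0, so (u) divides P(u); P is reducible.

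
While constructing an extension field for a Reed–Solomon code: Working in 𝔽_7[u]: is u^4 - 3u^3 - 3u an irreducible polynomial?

No

Write m(u) = u^4 - 3u^3 - 3u.
Check for roots in 𝔽_7: m(0) = 0 → root; m(1) = 2; m(2) = 0 → root; m(3) = 5; m(4) = 3; m(5) = 4; m(6) = 0 → root.
m(0) = 0, so (u) divides m(u); m is reducible.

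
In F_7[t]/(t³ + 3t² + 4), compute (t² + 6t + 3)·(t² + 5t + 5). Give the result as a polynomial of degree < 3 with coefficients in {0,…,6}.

Multiply in F_7[t]: (t² + 6t + 3)·(t² + 5t + 5) = t⁴ + 4t³ + 3t² + 3t + 1.
Reduce using t³ ≡ 4t² + 3 (mod t³ + 3t² + 4).
Reduced: 6t + 4.

6t + 4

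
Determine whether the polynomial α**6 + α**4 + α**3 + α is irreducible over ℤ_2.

Write g(α) = α**6 + α**4 + α**3 + α.
Check for roots in ℤ_2: g(0) = 0 → root; g(1) = 0 → root.
g(0) = 0, so (α) divides g(α); g is reducible.

No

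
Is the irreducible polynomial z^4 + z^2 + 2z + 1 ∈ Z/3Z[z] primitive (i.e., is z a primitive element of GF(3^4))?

No

Write f(z) = z^4 + z^2 + 2z + 1.
|GF(3^4)^×| = 3^4 − 1 = 80. Prime factorization: 80 = 2^4·5.
f is primitive ⇔ z has order 80 in GF(3)[z]/(f), i.e. z^(80/q) ≠ 1 for each prime q | 80.
z^(40) mod f = 1
z^(16) mod f = 2z^3 + 2.
Since z^(40) = 1, the order of z divides 40 < 80; not primitive.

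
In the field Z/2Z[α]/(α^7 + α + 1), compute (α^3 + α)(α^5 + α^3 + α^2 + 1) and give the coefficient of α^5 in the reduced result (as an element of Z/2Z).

Multiply in Z/2Z[α]: (α^3 + α)·(α^5 + α^3 + α^2 + 1) = α^8 + α^5 + α^4 + α.
Reduce using α^7 ≡ α + 1 (mod α^7 + α + 1).
Reduced: α^5 + α^4 + α^2.

1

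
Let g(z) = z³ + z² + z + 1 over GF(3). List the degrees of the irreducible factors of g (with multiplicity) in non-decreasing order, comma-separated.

1, 2

Roots in GF(3): g(0) = 1; g(1) = 1; g(2) = 0 → root.
Linear factors from roots: (z + 1).
Complete factorization: g(z) = (z + 1)·(z² + 1).
Factor degrees with multiplicity: 1 + 2 = 3.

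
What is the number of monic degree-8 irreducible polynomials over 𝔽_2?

By the necklace-counting formula, N_2(8) = (1/8) Σ_{d|8} μ(8/d)·2^d.
Divisors of 8: 1, 2, 4, 8; μ(8/d) for each: 0, 0, -1, 1.
Σ = − 2^4 + 2^8 = 240.
N = 240/8 = 30.

30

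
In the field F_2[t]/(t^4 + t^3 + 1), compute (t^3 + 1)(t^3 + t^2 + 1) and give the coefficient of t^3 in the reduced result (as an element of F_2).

0

Multiply in F_2[t]: (t^3 + 1)·(t^3 + t^2 + 1) = t^6 + t^5 + t^2 + 1.
Reduce using t^4 ≡ t^3 + 1 (mod t^4 + t^3 + 1).
Reduced: 1.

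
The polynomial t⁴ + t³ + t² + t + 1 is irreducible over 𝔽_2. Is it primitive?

Write f(t) = t⁴ + t³ + t² + t + 1.
|GF(2^4)^×| = 2^4 − 1 = 15. Prime factorization: 15 = 3·5.
f is primitive ⇔ t has order 15 in GF(2)[t]/(f), i.e. t^(15/q) ≠ 1 for each prime q | 15.
t^(5) mod f = 1
t^(3) mod f = t³.
Since t^(5) = 1, the order of t divides 5 < 15; not primitive.

No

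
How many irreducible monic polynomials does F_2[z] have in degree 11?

186

x^(2^11) − x is the product of all monic irreducibles of degree dividing 11; Möbius inversion gives N = (1/11) Σ μ(11/d)·2^d.
Divisors of 11: 1, 11; μ(11/d) for each: -1, 1.
Σ = − 2^1 + 2^11 = 2046.
N = 2046/11 = 186.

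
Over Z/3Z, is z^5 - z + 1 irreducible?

Yes

Write h(z) = z^5 - z + 1.
Check for roots in Z/3Z: h(0) = 1; h(1) = 1; h(2) = 1.
No roots, so no linear factors.
Monic irreducibles of degree 2 over GF(3): z^2 + 1, z^2 + z - 1, z^2 - z - 1.
None of them divide h (all give nonzero remainder).
No irreducible factor of degree ≤ 2 exists, so h is irreducible over GF(3).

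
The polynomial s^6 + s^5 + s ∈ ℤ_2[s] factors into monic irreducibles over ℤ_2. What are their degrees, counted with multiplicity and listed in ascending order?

Write f(s) = s^6 + s^5 + s.
Roots in ℤ_2: f(0) = 0 → root; f(1) = 1.
Linear factors from roots: (s).
Complete factorization: f(s) = (s)·(s^2 + s + 1)·(s^3 + s + 1).
Factor degrees with multiplicity: 1 + 2 + 3 = 6.

1, 2, 3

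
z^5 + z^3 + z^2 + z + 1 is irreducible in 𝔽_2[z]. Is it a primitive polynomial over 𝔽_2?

Write f(z) = z^5 + z^3 + z^2 + z + 1.
|GF(2^5)^×| = 2^5 − 1 = 31. Prime factorization: 31 = 31.
f is primitive ⇔ z has order 31 in GF(2)[z]/(f), i.e. z^(31/q) ≠ 1 for each prime q | 31.
z^(1) mod f = z.
None equal 1, so z has full order 31; f is primitive.

Yes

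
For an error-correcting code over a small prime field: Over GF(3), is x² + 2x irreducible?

Write P(x) = x² + 2x.
Check for roots in GF(3): P(0) = 0 → root; P(1) = 0 → root; P(2) = 2.
P(0) = 0, so (x) divides P(x); P is reducible.

No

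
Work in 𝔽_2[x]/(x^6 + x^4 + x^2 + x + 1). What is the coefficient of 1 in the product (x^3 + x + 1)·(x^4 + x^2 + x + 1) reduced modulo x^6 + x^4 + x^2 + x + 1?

1

Multiply in 𝔽_2[x]: (x^3 + x + 1)·(x^4 + x^2 + x + 1) = x^7 + 1.
Reduce using x^6 ≡ x^4 + x^2 + x + 1 (mod x^6 + x^4 + x^2 + x + 1).
Reduced: x^5 + x^3 + x^2 + x + 1.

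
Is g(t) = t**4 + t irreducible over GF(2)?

No

Check for roots in GF(2): g(0) = 0 → root; g(1) = 0 → root.
g(0) = 0, so (t) divides g(t); g is reducible.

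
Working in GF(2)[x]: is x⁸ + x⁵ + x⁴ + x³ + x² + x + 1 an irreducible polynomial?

Yes

Write P(x) = x⁸ + x⁵ + x⁴ + x³ + x² + x + 1.
Check for roots in GF(2): P(0) = 1; P(1) = 1.
No roots, so no linear factors.
Monic irreducibles of degree 2 over GF(2): x² + x + 1.
None of them divide P (all give nonzero remainder).
Monic irreducibles of degree 3 over GF(2): x³ + x + 1, x³ + x² + 1.
None of them divide P (all give nonzero remainder).
Monic irreducibles of degree 4 over GF(2): x⁴ + x + 1, x⁴ + x³ + 1, x⁴ + x³ + x² + x + 1.
None of them divide P (all give nonzero remainder).
No irreducible factor of degree ≤ 4 exists, so P is irreducible over GF(2).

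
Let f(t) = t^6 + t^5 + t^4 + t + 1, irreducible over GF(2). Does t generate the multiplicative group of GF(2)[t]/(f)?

Yes

|GF(2^6)^×| = 2^6 − 1 = 63. Prime factorization: 63 = 3^2·7.
f is primitive ⇔ t has order 63 in GF(2)[t]/(f), i.e. t^(63/q) ≠ 1 for each prime q | 63.
t^(21) mod f = t^4 + t^3 + 1.
t^(9) mod f = t^5 + t^2 + t + 1.
None equal 1, so t has full order 63; f is primitive.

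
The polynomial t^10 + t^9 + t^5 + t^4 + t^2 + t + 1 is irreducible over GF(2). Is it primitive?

Write f(t) = t^10 + t^9 + t^5 + t^4 + t^2 + t + 1.
|GF(2^10)^×| = 2^10 − 1 = 1023. Prime factorization: 1023 = 3·11·31.
f is primitive ⇔ t has order 1023 in GF(2)[t]/(f), i.e. t^(1023/q) ≠ 1 for each prime q | 1023.
t^(341) mod f = t^9 + t^8 + t^6 + t^5.
t^(93) mod f = t^9 + t^8 + t^6 + t^3 + t^2.
t^(33) mod f = t^9 + t^4 + 1.
None equal 1, so t has full order 1023; f is primitive.

Yes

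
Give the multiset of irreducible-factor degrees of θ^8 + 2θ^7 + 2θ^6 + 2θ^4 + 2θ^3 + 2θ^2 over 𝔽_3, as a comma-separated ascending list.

1, 1, 1, 1, 1, 3

Write f(θ) = θ^8 + 2θ^7 + 2θ^6 + 2θ^4 + 2θ^3 + 2θ^2.
Roots in 𝔽_3: f(0) = 0 → root; f(1) = 2; f(2) = 0 → root.
Linear factors from roots: (θ), (θ + 1).
Complete factorization: f(θ) = (θ)^2·(θ + 1)^3·(θ^3 + 2θ^2 + 2θ + 2).
Factor degrees with multiplicity: 1 + 1 + 1 + 1 + 1 + 3 = 8.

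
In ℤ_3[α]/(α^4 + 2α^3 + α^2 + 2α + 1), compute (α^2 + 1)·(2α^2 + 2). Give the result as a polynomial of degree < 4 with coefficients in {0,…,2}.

Multiply in ℤ_3[α]: (α^2 + 1)·(2α^2 + 2) = 2α^4 + α^2 + 2.
Reduce using α^4 ≡ α^3 + 2α^2 + α + 2 (mod α^4 + 2α^3 + α^2 + 2α + 1).
Reduced: 2α^3 + 2α^2 + 2α.

2α^3 + 2α^2 + 2α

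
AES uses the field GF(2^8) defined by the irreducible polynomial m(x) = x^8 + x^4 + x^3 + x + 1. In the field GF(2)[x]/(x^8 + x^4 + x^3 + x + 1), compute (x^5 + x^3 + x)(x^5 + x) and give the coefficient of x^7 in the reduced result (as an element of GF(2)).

Multiply in GF(2)[x]: (x^5 + x^3 + x)·(x^5 + x) = x^10 + x^8 + x^4 + x^2.
Reduce using x^8 ≡ x^4 + x^3 + x + 1 (mod x^8 + x^4 + x^3 + x + 1).
Reduced: x^6 + x^5 + x + 1.

0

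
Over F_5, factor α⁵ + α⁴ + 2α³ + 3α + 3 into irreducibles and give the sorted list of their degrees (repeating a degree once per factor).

1, 1, 1, 2

Write f(α) = α⁵ + α⁴ + 2α³ + 3α + 3.
Roots in F_5: f(0) = 3; f(1) = 0 → root; f(2) = 3; f(3) = 0 → root; f(4) = 3.
Linear factors from roots: (α + 4), (α + 2).
Complete factorization: f(α) = (α + 4)·(α + 2)^2·(α² + 3α + 3).
Factor degrees with multiplicity: 1 + 1 + 1 + 2 = 5.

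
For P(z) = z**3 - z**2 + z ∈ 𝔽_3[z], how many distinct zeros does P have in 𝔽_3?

2

Evaluate at each of the 3 elements of 𝔽_3:
P(0) = 0 → root; P(1) = 1; P(2) = 0 → root.
Roots: {0, 2}.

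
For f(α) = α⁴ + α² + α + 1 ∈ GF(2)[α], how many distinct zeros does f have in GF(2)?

Evaluate at each of the 2 elements of GF(2):
f(0) = 1; f(1) = 0 → root.
Roots: {1}.

1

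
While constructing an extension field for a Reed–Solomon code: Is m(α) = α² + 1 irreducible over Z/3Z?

Yes

Check for roots in Z/3Z: m(0) = 1; m(1) = 2; m(2) = 2.
No roots. A degree-2 polynomial over a field with no linear factor is irreducible.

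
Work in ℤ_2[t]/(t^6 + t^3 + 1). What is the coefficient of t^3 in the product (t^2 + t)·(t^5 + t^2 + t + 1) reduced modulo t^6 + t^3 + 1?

Multiply in ℤ_2[t]: (t^2 + t)·(t^5 + t^2 + t + 1) = t^7 + t^6 + t^4 + t.
Reduce using t^6 ≡ t^3 + 1 (mod t^6 + t^3 + 1).
Reduced: t^3 + 1.

1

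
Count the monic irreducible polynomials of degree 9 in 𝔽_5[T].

217000

By the necklace-counting formula, N_5(9) = (1/9) Σ_{d|9} μ(9/d)·5^d.
Divisors of 9: 1, 3, 9; μ(9/d) for each: 0, -1, 1.
Σ = − 5^3 + 5^9 = 1953000.
N = 1953000/9 = 217000.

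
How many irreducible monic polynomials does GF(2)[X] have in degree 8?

x^(2^8) − x is the product of all monic irreducibles of degree dividing 8; Möbius inversion gives N = (1/8) Σ μ(8/d)·2^d.
Divisors of 8: 1, 2, 4, 8; μ(8/d) for each: 0, 0, -1, 1.
Σ = − 2^4 + 2^8 = 240.
N = 240/8 = 30.

30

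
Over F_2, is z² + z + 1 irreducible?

Write h(z) = z² + z + 1.
Check for roots in F_2: h(0) = 1; h(1) = 1.
No roots. A degree-2 polynomial over a field with no linear factor is irreducible.

Yes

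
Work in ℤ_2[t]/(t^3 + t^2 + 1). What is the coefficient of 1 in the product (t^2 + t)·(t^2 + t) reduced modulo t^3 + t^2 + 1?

1

Multiply in ℤ_2[t]: (t^2 + t)·(t^2 + t) = t^4 + t^2.
Reduce using t^3 ≡ t^2 + 1 (mod t^3 + t^2 + 1).
Reduced: t + 1.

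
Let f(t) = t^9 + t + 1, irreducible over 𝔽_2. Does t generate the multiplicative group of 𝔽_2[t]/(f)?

|GF(2^9)^×| = 2^9 − 1 = 511. Prime factorization: 511 = 7·73.
f is primitive ⇔ t has order 511 in GF(2)[t]/(f), i.e. t^(511/q) ≠ 1 for each prime q | 511.
t^(73) mod f = 1
t^(7) mod f = t^7.
Since t^(73) = 1, the order of t divides 73 < 511; not primitive.

No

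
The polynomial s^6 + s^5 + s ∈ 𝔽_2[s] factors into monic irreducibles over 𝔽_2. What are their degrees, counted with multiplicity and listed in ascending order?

Write g(s) = s^6 + s^5 + s.
Roots in 𝔽_2: g(0) = 0 → root; g(1) = 1.
Linear factors from roots: (s).
Complete factorization: g(s) = (s)·(s^2 + s + 1)·(s^3 + s + 1).
Factor degrees with multiplicity: 1 + 2 + 3 = 6.

1, 2, 3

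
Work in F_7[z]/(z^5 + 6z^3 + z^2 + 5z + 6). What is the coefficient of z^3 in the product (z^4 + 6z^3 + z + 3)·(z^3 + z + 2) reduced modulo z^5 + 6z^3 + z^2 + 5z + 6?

Multiply in F_7[z]: (z^4 + 6z^3 + z + 3)·(z^3 + z + 2) = z^7 + 6z^6 + z^5 + 2z^4 + z^3 + z^2 + 5z + 6.
Reduce using z^5 ≡ z^3 + 6z^2 + 2z + 1 (mod z^5 + 6z^3 + z^2 + 5z + 6).
Reduced: 6z^3 + 5z^2 + z + 1.

6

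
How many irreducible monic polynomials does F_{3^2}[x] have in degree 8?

5380020

Gauss's count: N_{9}(8) = (1/8) Σ_{d|8} μ(8/d)·9^d.
Divisors of 8: 1, 2, 4, 8; μ(8/d) for each: 0, 0, -1, 1.
Σ = − 9^4 + 9^8 = 43040160.
N = 43040160/8 = 5380020.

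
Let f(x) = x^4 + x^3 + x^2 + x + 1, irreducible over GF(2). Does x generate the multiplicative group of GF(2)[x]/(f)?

No

|GF(2^4)^×| = 2^4 − 1 = 15. Prime factorization: 15 = 3·5.
f is primitive ⇔ x has order 15 in GF(2)[x]/(f), i.e. x^(15/q) ≠ 1 for each prime q | 15.
x^(5) mod f = 1
x^(3) mod f = x^3.
Since x^(5) = 1, the order of x divides 5 < 15; not primitive.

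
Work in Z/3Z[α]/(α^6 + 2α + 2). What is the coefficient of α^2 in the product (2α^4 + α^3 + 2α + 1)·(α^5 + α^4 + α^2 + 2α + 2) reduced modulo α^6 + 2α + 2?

0

Multiply in Z/3Z[α]: (2α^4 + α^3 + 2α + 1)·(α^5 + α^4 + α^2 + 2α + 2) = 2α^9 + α^7 + α^6 + 2α^5 + α^4 + α^3 + 2α^2 + 2.
Reduce using α^6 ≡ α + 1 (mod α^6 + 2α + 2).
Reduced: 2α^5 + 2α.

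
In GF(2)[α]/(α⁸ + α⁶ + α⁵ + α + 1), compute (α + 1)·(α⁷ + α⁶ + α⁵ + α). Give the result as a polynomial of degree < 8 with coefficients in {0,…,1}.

Multiply in GF(2)[α]: (α + 1)·(α⁷ + α⁶ + α⁵ + α) = α⁸ + α⁵ + α² + α.
Reduce using α⁸ ≡ α⁶ + α⁵ + α + 1 (mod α⁸ + α⁶ + α⁵ + α + 1).
Reduced: α⁶ + α² + 1.

α^6 + α^2 + 1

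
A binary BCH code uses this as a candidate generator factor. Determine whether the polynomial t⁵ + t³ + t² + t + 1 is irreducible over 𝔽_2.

Yes

Write P(t) = t⁵ + t³ + t² + t + 1.
Check for roots in 𝔽_2: P(0) = 1; P(1) = 1.
No roots, so no linear factors.
Monic irreducibles of degree 2 over GF(2): t² + t + 1.
None of them divide P (all give nonzero remainder).
No irreducible factor of degree ≤ 2 exists, so P is irreducible over GF(2).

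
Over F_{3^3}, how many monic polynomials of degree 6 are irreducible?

x^(27^6) − x is the product of all monic irreducibles of degree dividing 6; Möbius inversion gives N = (1/6) Σ μ(6/d)·27^d.
Divisors of 6: 1, 2, 3, 6; μ(6/d) for each: 1, -1, -1, 1.
Σ = 27^1 − 27^2 − 27^3 + 27^6 = 387400104.
N = 387400104/6 = 64566684.

64566684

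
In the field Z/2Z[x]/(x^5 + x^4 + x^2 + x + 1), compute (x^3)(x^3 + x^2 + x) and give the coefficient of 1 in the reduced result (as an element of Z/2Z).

0

Multiply in Z/2Z[x]: (x^3)·(x^3 + x^2 + x) = x^6 + x^5 + x^4.
Reduce using x^5 ≡ x^4 + x^2 + x + 1 (mod x^5 + x^4 + x^2 + x + 1).
Reduced: x^4 + x^3 + x^2 + x.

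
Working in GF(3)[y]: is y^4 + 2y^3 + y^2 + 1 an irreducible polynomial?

Write f(y) = y^4 + 2y^3 + y^2 + 1.
Check for roots in GF(3): f(0) = 1; f(1) = 2; f(2) = 1.
No roots, so no linear factors.
Monic irreducibles of degree 2 over GF(3): y^2 + 1, y^2 + y + 2, y^2 + 2y + 2.
None of them divide f (all give nonzero remainder).
No irreducible factor of degree ≤ 2 exists, so f is irreducible over GF(3).

Yes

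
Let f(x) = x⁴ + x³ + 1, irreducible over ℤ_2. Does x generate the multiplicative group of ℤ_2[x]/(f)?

Yes

|GF(2^4)^×| = 2^4 − 1 = 15. Prime factorization: 15 = 3·5.
f is primitive ⇔ x has order 15 in GF(2)[x]/(f), i.e. x^(15/q) ≠ 1 for each prime q | 15.
x^(5) mod f = x³ + x + 1.
x^(3) mod f = x³.
None equal 1, so x has full order 15; f is primitive.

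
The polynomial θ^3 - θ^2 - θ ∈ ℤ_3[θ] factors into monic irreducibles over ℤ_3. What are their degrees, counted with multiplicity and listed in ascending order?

Write h(θ) = θ^3 - θ^2 - θ.
Roots in ℤ_3: h(0) = 0 → root; h(1) = 2; h(2) = 2.
Linear factors from roots: (θ).
Complete factorization: h(θ) = (θ)·(θ^2 - θ - 1).
Factor degrees with multiplicity: 1 + 2 = 3.

1, 2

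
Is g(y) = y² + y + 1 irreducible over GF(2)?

Check for roots in GF(2): g(0) = 1; g(1) = 1.
No roots. A degree-2 polynomial over a field with no linear factor is irreducible.

Yes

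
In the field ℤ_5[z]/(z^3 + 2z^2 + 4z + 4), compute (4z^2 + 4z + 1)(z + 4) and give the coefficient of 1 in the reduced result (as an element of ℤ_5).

Multiply in ℤ_5[z]: (4z^2 + 4z + 1)·(z + 4) = 4z^3 + 2z + 4.
Reduce using z^3 ≡ 3z^2 + z + 1 (mod z^3 + 2z^2 + 4z + 4).
Reduced: 2z^2 + z + 3.

3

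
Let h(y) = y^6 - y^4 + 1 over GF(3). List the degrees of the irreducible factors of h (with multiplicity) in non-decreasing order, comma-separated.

Roots in GF(3): h(0) = 1; h(1) = 1; h(2) = 1.
Complete factorization: h(y) = (y^6 - y^4 + 1).
Factor degrees with multiplicity: 6 = 6.

6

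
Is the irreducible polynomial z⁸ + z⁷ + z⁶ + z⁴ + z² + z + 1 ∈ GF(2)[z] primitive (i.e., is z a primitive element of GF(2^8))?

Write f(z) = z⁸ + z⁷ + z⁶ + z⁴ + z² + z + 1.
|GF(2^8)^×| = 2^8 − 1 = 255. Prime factorization: 255 = 3·5·17.
f is primitive ⇔ z has order 255 in GF(2)[z]/(f), i.e. z^(255/q) ≠ 1 for each prime q | 255.
z^(85) mod f = 1
z^(51) mod f = 1
z^(15) mod f = z⁷ + z⁴ + z³ + z² + z.
Since z^(85) = 1, the order of z divides 85 < 255; not primitive.

No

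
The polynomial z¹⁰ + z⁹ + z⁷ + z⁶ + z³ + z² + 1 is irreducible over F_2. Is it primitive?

No

Write f(z) = z¹⁰ + z⁹ + z⁷ + z⁶ + z³ + z² + 1.
|GF(2^10)^×| = 2^10 − 1 = 1023. Prime factorization: 1023 = 3·11·31.
f is primitive ⇔ z has order 1023 in GF(2)[z]/(f), i.e. z^(1023/q) ≠ 1 for each prime q | 1023.
z^(341) mod f = 1
z^(93) mod f = z⁸ + z⁷ + z⁶ + z⁵ + z⁴ + z² + z + 1.
z^(33) mod f = z⁹ + z⁵ + z³ + z + 1.
Since z^(341) = 1, the order of z divides 341 < 1023; not primitive.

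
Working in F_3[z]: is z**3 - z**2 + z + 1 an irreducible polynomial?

Write h(z) = z**3 - z**2 + z + 1.
Check for roots in F_3: h(0) = 1; h(1) = 2; h(2) = 1.
No roots. A degree-3 polynomial over a field with no linear factor is irreducible.

Yes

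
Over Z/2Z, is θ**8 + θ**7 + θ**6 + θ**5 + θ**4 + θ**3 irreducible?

Write g(θ) = θ**8 + θ**7 + θ**6 + θ**5 + θ**4 + θ**3.
Check for roots in Z/2Z: g(0) = 0 → root; g(1) = 0 → root.
g(0) = 0, so (θ) divides g(θ); g is reducible.

No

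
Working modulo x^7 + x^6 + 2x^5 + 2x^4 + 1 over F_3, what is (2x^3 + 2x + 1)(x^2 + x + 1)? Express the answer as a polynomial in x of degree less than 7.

2x^5 + 2x^4 + x^3 + 1

Multiply in F_3[x]: (2x^3 + 2x + 1)·(x^2 + x + 1) = 2x^5 + 2x^4 + x^3 + 1.
Reduced: 2x^5 + 2x^4 + x^3 + 1.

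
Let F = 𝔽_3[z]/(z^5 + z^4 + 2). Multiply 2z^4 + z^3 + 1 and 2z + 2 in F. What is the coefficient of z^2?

0

Multiply in 𝔽_3[z]: (2z^4 + z^3 + 1)·(2z + 2) = z^5 + 2z^3 + 2z + 2.
Reduce using z^5 ≡ 2z^4 + 1 (mod z^5 + z^4 + 2).
Reduced: 2z^4 + 2z^3 + 2z.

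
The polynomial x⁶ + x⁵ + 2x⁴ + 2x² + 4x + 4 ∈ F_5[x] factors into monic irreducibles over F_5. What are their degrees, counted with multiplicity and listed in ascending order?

6

Write h(x) = x⁶ + x⁵ + 2x⁴ + 2x² + 4x + 4.
Roots in F_5: h(0) = 4; h(1) = 4; h(2) = 3; h(3) = 3; h(4) = 4.
Complete factorization: h(x) = (x⁶ + x⁵ + 2x⁴ + 2x² + 4x + 4).
Factor degrees with multiplicity: 6 = 6.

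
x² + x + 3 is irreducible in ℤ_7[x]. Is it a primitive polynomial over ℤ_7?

Write f(x) = x² + x + 3.
|GF(7^2)^×| = 7^2 − 1 = 48. Prime factorization: 48 = 2^4·3.
f is primitive ⇔ x has order 48 in GF(7)[x]/(f), i.e. x^(48/q) ≠ 1 for each prime q | 48.
x^(24) mod f = 6.
x^(16) mod f = 2.
None equal 1, so x has full order 48; f is primitive.

Yes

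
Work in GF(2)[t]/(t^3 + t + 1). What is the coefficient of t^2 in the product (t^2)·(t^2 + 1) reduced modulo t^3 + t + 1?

Multiply in GF(2)[t]: (t^2)·(t^2 + 1) = t^4 + t^2.
Reduce using t^3 ≡ t + 1 (mod t^3 + t + 1).
Reduced: t.

0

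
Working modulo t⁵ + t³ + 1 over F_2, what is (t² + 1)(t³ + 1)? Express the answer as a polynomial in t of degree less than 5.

t^2

Multiply in F_2[t]: (t² + 1)·(t³ + 1) = t⁵ + t³ + t² + 1.
Reduce using t⁵ ≡ t³ + 1 (mod t⁵ + t³ + 1).
Reduced: t².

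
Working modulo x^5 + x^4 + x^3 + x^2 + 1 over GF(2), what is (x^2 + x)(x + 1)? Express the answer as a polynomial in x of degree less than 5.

Multiply in GF(2)[x]: (x^2 + x)·(x + 1) = x^3 + x.
Reduced: x^3 + x.

x^3 + x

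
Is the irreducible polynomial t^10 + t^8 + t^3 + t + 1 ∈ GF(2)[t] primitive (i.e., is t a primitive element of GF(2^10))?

Write f(t) = t^10 + t^8 + t^3 + t + 1.
|GF(2^10)^×| = 2^10 − 1 = 1023. Prime factorization: 1023 = 3·11·31.
f is primitive ⇔ t has order 1023 in GF(2)[t]/(f), i.e. t^(1023/q) ≠ 1 for each prime q | 1023.
t^(341) mod f = t^7 + t^4 + t + 1.
t^(93) mod f = 1
t^(33) mod f = t^9 + t^6 + t^3.
Since t^(93) = 1, the order of t divides 93 < 1023; not primitive.

No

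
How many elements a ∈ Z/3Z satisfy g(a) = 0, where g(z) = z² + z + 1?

1

Evaluate at each of the 3 elements of Z/3Z:
g(0) = 1; g(1) = 0 → root; g(2) = 1.
Roots: {1}.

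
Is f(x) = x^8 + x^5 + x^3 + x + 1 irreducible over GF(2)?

Yes

Check for roots in GF(2): f(0) = 1; f(1) = 1.
No roots, so no linear factors.
Monic irreducibles of degree 2 over GF(2): x^2 + x + 1.
None of them divide f (all give nonzero remainder).
Monic irreducibles of degree 3 over GF(2): x^3 + x + 1, x^3 + x^2 + 1.
None of them divide f (all give nonzero remainder).
Monic irreducibles of degree 4 over GF(2): x^4 + x + 1, x^4 + x^3 + 1, x^4 + x^3 + x^2 + x + 1.
None of them divide f (all give nonzero remainder).
No irreducible factor of degree ≤ 4 exists, so f is irreducible over GF(2).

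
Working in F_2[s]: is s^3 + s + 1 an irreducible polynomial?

Write P(s) = s^3 + s + 1.
Check for roots in F_2: P(0) = 1; P(1) = 1.
No roots. A degree-3 polynomial over a field with no linear factor is irreducible.

Yes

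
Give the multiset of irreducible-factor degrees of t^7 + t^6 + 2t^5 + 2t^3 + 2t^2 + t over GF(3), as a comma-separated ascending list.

Write h(t) = t^7 + t^6 + 2t^5 + 2t^3 + 2t^2 + t.
Roots in GF(3): h(0) = 0 → root; h(1) = 0 → root; h(2) = 0 → root.
Linear factors from roots: (t), (t + 2), (t + 1).
Complete factorization: h(t) = (t)·(t + 1)·(t + 2)·(t^2 + 1)·(t^2 + t + 2).
Factor degrees with multiplicity: 1 + 1 + 1 + 2 + 2 = 7.

1, 1, 1, 2, 2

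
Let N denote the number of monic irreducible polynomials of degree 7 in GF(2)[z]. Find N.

By the necklace-counting formula, N_2(7) = (1/7) Σ_{d|7} μ(7/d)·2^d.
Divisors of 7: 1, 7; μ(7/d) for each: -1, 1.
Σ = − 2^1 + 2^7 = 126.
N = 126/7 = 18.

18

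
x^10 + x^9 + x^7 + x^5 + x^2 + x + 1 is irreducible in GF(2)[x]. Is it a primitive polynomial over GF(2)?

No

Write f(x) = x^10 + x^9 + x^7 + x^5 + x^2 + x + 1.
|GF(2^10)^×| = 2^10 − 1 = 1023. Prime factorization: 1023 = 3·11·31.
f is primitive ⇔ x has order 1023 in GF(2)[x]/(f), i.e. x^(1023/q) ≠ 1 for each prime q | 1023.
x^(341) mod f = x^9 + x^7 + x^6 + x^5 + x^3 + 1.
x^(93) mod f = 1
x^(33) mod f = x^6 + x^3 + 1.
Since x^(93) = 1, the order of x divides 93 < 1023; not primitive.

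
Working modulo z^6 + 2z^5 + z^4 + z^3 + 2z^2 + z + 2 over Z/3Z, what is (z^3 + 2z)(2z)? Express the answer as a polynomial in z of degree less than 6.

2z^4 + z^2

Multiply in Z/3Z[z]: (z^3 + 2z)·(2z) = 2z^4 + z^2.
Reduced: 2z^4 + z^2.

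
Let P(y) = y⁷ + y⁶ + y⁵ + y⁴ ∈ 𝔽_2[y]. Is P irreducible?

No

Check for roots in 𝔽_2: P(0) = 0 → root; P(1) = 0 → root.
P(0) = 0, so (y) divides P(y); P is reducible.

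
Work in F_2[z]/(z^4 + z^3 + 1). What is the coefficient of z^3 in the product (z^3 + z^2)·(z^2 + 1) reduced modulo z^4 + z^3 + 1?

1

Multiply in F_2[z]: (z^3 + z^2)·(z^2 + 1) = z^5 + z^4 + z^3 + z^2.
Reduce using z^4 ≡ z^3 + 1 (mod z^4 + z^3 + 1).
Reduced: z^3 + z^2 + z.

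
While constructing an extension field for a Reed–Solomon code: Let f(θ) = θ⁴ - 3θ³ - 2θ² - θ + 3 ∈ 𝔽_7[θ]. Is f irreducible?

Check for roots in 𝔽_7: f(0) = 3; f(1) = 5; f(2) = 6; f(3) = 3; f(4) = 3; f(5) = 2; f(6) = 6.
No roots, so no linear factors.
Degree-2 irreducible divisors: test the 21 monic irreducibles of degree 2 over GF(7).
None of them divide f (all give nonzero remainder).
No irreducible factor of degree ≤ 2 exists, so f is irreducible over GF(7).

Yes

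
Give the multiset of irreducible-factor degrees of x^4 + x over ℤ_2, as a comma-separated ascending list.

1, 1, 2

Write h(x) = x^4 + x.
Roots in ℤ_2: h(0) = 0 → root; h(1) = 0 → root.
Linear factors from roots: (x), (x + 1).
Complete factorization: h(x) = (x)·(x + 1)·(x^2 + x + 1).
Factor degrees with multiplicity: 1 + 1 + 2 = 4.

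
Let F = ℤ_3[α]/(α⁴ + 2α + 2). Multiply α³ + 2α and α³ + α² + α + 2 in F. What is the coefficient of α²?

Multiply in ℤ_3[α]: (α³ + 2α)·(α³ + α² + α + 2) = α⁶ + α⁵ + α³ + 2α² + α.
Reduce using α⁴ ≡ α + 1 (mod α⁴ + 2α + 2).
Reduced: 2α³ + α² + 2α.

1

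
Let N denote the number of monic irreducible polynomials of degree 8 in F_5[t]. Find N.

By the necklace-counting formula, N_5(8) = (1/8) Σ_{d|8} μ(8/d)·5^d.
Divisors of 8: 1, 2, 4, 8; μ(8/d) for each: 0, 0, -1, 1.
Σ = − 5^4 + 5^8 = 390000.
N = 390000/8 = 48750.

48750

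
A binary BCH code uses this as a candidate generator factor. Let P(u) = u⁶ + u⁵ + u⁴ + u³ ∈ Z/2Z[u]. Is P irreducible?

Check for roots in Z/2Z: P(0) = 0 → root; P(1) = 0 → root.
P(0) = 0, so (u) divides P(u); P is reducible.

No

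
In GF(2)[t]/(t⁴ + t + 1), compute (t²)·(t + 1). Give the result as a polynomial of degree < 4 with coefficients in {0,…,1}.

Multiply in GF(2)[t]: (t²)·(t + 1) = t³ + t².
Reduced: t³ + t².

t^3 + t^2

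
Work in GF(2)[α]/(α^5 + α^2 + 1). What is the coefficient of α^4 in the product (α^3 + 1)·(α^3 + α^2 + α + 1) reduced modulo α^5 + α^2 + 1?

1

Multiply in GF(2)[α]: (α^3 + 1)·(α^3 + α^2 + α + 1) = α^6 + α^5 + α^4 + α^2 + α + 1.
Reduce using α^5 ≡ α^2 + 1 (mod α^5 + α^2 + 1).
Reduced: α^4 + α^3.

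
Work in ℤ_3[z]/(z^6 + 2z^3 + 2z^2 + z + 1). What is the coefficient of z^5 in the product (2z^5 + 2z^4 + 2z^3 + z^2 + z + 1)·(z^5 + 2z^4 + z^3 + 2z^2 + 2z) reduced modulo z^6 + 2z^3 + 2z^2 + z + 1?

Multiply in ℤ_3[z]: (2z^5 + 2z^4 + 2z^3 + z^2 + z + 1)·(z^5 + 2z^4 + z^3 + 2z^2 + 2z) = 2z^10 + 2z^8 + 2z^7 + z^6 + 2z^3 + z^2 + 2z.
Reduce using z^6 ≡ z^3 + z^2 + 2z + 2 (mod z^6 + 2z^3 + 2z^2 + z + 1).
Reduced: z^4 + z^3 + z^2 + z.

0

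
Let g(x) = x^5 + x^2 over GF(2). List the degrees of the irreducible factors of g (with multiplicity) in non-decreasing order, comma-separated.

1, 1, 1, 2

Roots in GF(2): g(0) = 0 → root; g(1) = 0 → root.
Linear factors from roots: (x), (x + 1).
Complete factorization: g(x) = (x + 1)·(x)^2·(x^2 + x + 1).
Factor degrees with multiplicity: 1 + 1 + 1 + 2 = 5.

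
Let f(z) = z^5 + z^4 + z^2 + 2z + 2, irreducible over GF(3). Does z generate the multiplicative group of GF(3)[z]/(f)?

|GF(3^5)^×| = 3^5 − 1 = 242. Prime factorization: 242 = 2·11^2.
f is primitive ⇔ z has order 242 in GF(3)[z]/(f), i.e. z^(242/q) ≠ 1 for each prime q | 242.
z^(121) mod f = 1
z^(22) mod f = z^4 + 2z^3 + 2.
Since z^(121) = 1, the order of z divides 121 < 242; not primitive.

No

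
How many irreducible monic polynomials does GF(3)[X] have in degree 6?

116

Gauss's count: N_{3}(6) = (1/6) Σ_{d|6} μ(6/d)·3^d.
Divisors of 6: 1, 2, 3, 6; μ(6/d) for each: 1, -1, -1, 1.
Σ = 3^1 − 3^2 − 3^3 + 3^6 = 696.
N = 696/6 = 116.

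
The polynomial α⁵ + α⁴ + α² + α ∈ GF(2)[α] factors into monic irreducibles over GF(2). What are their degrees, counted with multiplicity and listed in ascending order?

Write h(α) = α⁵ + α⁴ + α² + α.
Roots in GF(2): h(0) = 0 → root; h(1) = 0 → root.
Linear factors from roots: (α), (α + 1).
Complete factorization: h(α) = (α)·(α + 1)^2·(α² + α + 1).
Factor degrees with multiplicity: 1 + 1 + 1 + 2 = 5.

1, 1, 1, 2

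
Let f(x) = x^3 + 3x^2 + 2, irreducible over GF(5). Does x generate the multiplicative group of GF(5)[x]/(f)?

|GF(5^3)^×| = 5^3 − 1 = 124. Prime factorization: 124 = 2^2·31.
f is primitive ⇔ x has order 124 in GF(5)[x]/(f), i.e. x^(124/q) ≠ 1 for each prime q | 124.
x^(62) mod f = 4.
x^(4) mod f = 4x^2 + 3x + 1.
None equal 1, so x has full order 124; f is primitive.

Yes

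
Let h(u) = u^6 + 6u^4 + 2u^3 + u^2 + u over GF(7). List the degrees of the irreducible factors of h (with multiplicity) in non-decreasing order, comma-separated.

Linear factors from roots: (u), (u + 5), (u + 4).
Complete factorization: h(u) = (u)·(u + 4)·(u + 5)^2·(u^2 + 4).
Factor degrees with multiplicity: 1 + 1 + 1 + 1 + 2 = 6.

1, 1, 1, 1, 2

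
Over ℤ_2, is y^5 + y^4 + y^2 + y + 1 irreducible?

Yes

Write m(y) = y^5 + y^4 + y^2 + y + 1.
Check for roots in ℤ_2: m(0) = 1; m(1) = 1.
No roots, so no linear factors.
Monic irreducibles of degree 2 over GF(2): y^2 + y + 1.
None of them divide m (all give nonzero remainder).
No irreducible factor of degree ≤ 2 exists, so m is irreducible over GF(2).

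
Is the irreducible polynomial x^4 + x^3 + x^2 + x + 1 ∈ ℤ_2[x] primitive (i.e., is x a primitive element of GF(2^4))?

No

Write f(x) = x^4 + x^3 + x^2 + x + 1.
|GF(2^4)^×| = 2^4 − 1 = 15. Prime factorization: 15 = 3·5.
f is primitive ⇔ x has order 15 in GF(2)[x]/(f), i.e. x^(15/q) ≠ 1 for each prime q | 15.
x^(5) mod f = 1
x^(3) mod f = x^3.
Since x^(5) = 1, the order of x divides 5 < 15; not primitive.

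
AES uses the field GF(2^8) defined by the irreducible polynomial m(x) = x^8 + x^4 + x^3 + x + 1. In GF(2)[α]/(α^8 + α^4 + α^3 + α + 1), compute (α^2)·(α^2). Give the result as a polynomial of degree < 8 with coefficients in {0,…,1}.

α^4

Multiply in GF(2)[α]: (α^2)·(α^2) = α^4.
Reduced: α^4.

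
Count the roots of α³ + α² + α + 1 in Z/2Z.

1

Write g(α) = α³ + α² + α + 1.
Evaluate at each of the 2 elements of Z/2Z:
g(0) = 1; g(1) = 0 → root.
Roots: {1}.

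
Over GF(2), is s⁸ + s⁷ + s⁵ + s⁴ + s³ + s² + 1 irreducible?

Yes

Write m(s) = s⁸ + s⁷ + s⁵ + s⁴ + s³ + s² + 1.
Check for roots in GF(2): m(0) = 1; m(1) = 1.
No roots, so no linear factors.
Monic irreducibles of degree 2 over GF(2): s² + s + 1.
None of them divide m (all give nonzero remainder).
Monic irreducibles of degree 3 over GF(2): s³ + s + 1, s³ + s² + 1.
None of them divide m (all give nonzero remainder).
Monic irreducibles of degree 4 over GF(2): s⁴ + s + 1, s⁴ + s³ + 1, s⁴ + s³ + s² + s + 1.
None of them divide m (all give nonzero remainder).
No irreducible factor of degree ≤ 4 exists, so m is irreducible over GF(2).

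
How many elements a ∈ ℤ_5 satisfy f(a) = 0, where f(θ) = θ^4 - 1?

Evaluate at each of the 5 elements of ℤ_5:
f(0) = 4; f(1) = 0 → root; f(2) = 0 → root; f(3) = 0 → root; f(4) = 0 → root.
Roots: {1, 2, 3, 4}.

4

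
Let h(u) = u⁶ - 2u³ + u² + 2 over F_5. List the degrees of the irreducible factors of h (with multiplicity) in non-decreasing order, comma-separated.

Roots in F_5: h(0) = 2; h(1) = 2; h(2) = 4; h(3) = 1; h(4) = 1.
Complete factorization: h(u) = (u⁶ - 2u³ + u² + 2).
Factor degrees with multiplicity: 6 = 6.

6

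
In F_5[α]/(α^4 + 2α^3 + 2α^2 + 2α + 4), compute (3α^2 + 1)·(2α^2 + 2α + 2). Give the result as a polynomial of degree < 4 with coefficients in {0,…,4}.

4α^3 + α^2 + 3

Multiply in F_5[α]: (3α^2 + 1)·(2α^2 + 2α + 2) = α^4 + α^3 + 3α^2 + 2α + 2.
Reduce using α^4 ≡ 3α^3 + 3α^2 + 3α + 1 (mod α^4 + 2α^3 + 2α^2 + 2α + 4).
Reduced: 4α^3 + α^2 + 3.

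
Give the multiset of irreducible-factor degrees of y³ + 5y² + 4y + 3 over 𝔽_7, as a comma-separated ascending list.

1, 2

Write h(y) = y³ + 5y² + 4y + 3.
Linear factors from roots: (y + 2).
Complete factorization: h(y) = (y + 2)·(y² + 3y + 5).
Factor degrees with multiplicity: 1 + 2 = 3.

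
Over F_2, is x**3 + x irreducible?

No

Write g(x) = x**3 + x.
Check for roots in F_2: g(0) = 0 → root; g(1) = 0 → root.
g(0) = 0, so (x) divides g(x); g is reducible.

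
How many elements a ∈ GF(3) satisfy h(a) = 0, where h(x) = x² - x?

Evaluate at each of the 3 elements of GF(3):
h(0) = 0 → root; h(1) = 0 → root; h(2) = 2.
Roots: {0, 1}.

2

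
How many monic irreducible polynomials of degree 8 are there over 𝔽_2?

x^(2^8) − x is the product of all monic irreducibles of degree dividing 8; Möbius inversion gives N = (1/8) Σ μ(8/d)·2^d.
Divisors of 8: 1, 2, 4, 8; μ(8/d) for each: 0, 0, -1, 1.
Σ = − 2^4 + 2^8 = 240.
N = 240/8 = 30.

30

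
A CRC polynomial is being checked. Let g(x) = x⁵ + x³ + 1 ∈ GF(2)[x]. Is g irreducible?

Check for roots in GF(2): g(0) = 1; g(1) = 1.
No roots, so no linear factors.
Monic irreducibles of degree 2 over GF(2): x² + x + 1.
None of them divide g (all give nonzero remainder).
No irreducible factor of degree ≤ 2 exists, so g is irreducible over GF(2).

Yes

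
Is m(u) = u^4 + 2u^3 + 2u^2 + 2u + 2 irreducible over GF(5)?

Yes

Check for roots in GF(5): m(0) = 2; m(1) = 4; m(2) = 1; m(3) = 1; m(4) = 1.
No roots, so no linear factors.
Degree-2 irreducible divisors: test the 10 monic irreducibles of degree 2 over GF(5).
None of them divide m (all give nonzero remainder).
No irreducible factor of degree ≤ 2 exists, so m is irreducible over GF(5).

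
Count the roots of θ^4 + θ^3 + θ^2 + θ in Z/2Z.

2

Write g(θ) = θ^4 + θ^3 + θ^2 + θ.
Evaluate at each of the 2 elements of Z/2Z:
g(0) = 0 → root; g(1) = 0 → root.
Roots: {0, 1}.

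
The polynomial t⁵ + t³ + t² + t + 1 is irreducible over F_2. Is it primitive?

Write f(t) = t⁵ + t³ + t² + t + 1.
|GF(2^5)^×| = 2^5 − 1 = 31. Prime factorization: 31 = 31.
f is primitive ⇔ t has order 31 in GF(2)[t]/(f), i.e. t^(31/q) ≠ 1 for each prime q | 31.
t^(1) mod f = t.
None equal 1, so t has full order 31; f is primitive.

Yes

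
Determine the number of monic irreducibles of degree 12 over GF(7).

1153430600

x^(7^12) − x is the product of all monic irreducibles of degree dividing 12; Möbius inversion gives N = (1/12) Σ μ(12/d)·7^d.
Divisors of 12: 1, 2, 3, 4, 6, 12; μ(12/d) for each: 0, 1, 0, -1, -1, 1.
Σ = 7^2 − 7^4 − 7^6 + 7^12 = 13841167200.
N = 13841167200/12 = 1153430600.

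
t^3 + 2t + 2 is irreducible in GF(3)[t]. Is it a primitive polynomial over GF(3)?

Write f(t) = t^3 + 2t + 2.
|GF(3^3)^×| = 3^3 − 1 = 26. Prime factorization: 26 = 2·13.
f is primitive ⇔ t has order 26 in GF(3)[t]/(f), i.e. t^(26/q) ≠ 1 for each prime q | 26.
t^(13) mod f = 1
t^(2) mod f = t^2.
Since t^(13) = 1, the order of t divides 13 < 26; not primitive.

No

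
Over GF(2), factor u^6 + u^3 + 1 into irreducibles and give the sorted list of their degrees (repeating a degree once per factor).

Write f(u) = u^6 + u^3 + 1.
Roots in GF(2): f(0) = 1; f(1) = 1.
Complete factorization: f(u) = (u^6 + u^3 + 1).
Factor degrees with multiplicity: 6 = 6.

6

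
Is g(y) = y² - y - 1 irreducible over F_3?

Yes

Check for roots in F_3: g(0) = 2; g(1) = 2; g(2) = 1.
No roots. A degree-2 polynomial over a field with no linear factor is irreducible.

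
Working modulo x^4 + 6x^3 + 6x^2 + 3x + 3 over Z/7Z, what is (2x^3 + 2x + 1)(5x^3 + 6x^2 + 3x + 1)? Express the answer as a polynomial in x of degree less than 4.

3x^3 + 6x^2 + 5x + 4

Multiply in Z/7Z[x]: (2x^3 + 2x + 1)·(5x^3 + 6x^2 + 3x + 1) = 3x^6 + 5x^5 + 2x^4 + 5x^3 + 5x^2 + 5x + 1.
Reduce using x^4 ≡ x^3 + x^2 + 4x + 4 (mod x^4 + 6x^3 + 6x^2 + 3x + 3).
Reduced: 3x^3 + 6x^2 + 5x + 4.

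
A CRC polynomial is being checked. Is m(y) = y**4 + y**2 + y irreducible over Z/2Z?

No

Check for roots in Z/2Z: m(0) = 0 → root; m(1) = 1.
m(0) = 0, so (y) divides m(y); m is reducible.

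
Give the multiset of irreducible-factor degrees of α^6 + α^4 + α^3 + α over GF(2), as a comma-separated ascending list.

1, 1, 1, 1, 2

Write f(α) = α^6 + α^4 + α^3 + α.
Roots in GF(2): f(0) = 0 → root; f(1) = 0 → root.
Linear factors from roots: (α), (α + 1).
Complete factorization: f(α) = (α)·(α + 1)^3·(α^2 + α + 1).
Factor degrees with multiplicity: 1 + 1 + 1 + 1 + 2 = 6.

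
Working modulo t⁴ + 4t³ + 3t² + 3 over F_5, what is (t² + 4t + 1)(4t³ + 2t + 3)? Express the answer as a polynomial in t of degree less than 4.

Multiply in F_5[t]: (t² + 4t + 1)·(4t³ + 2t + 3) = 4t⁵ + t⁴ + t³ + t² + 4t + 3.
Reduce using t⁴ ≡ t³ + 2t² + 2 (mod t⁴ + 4t³ + 3t² + 3).
Reduced: 4t³ + t² + 2t + 3.

4t^3 + t^2 + 2t + 3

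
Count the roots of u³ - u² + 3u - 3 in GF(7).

3

Write g(u) = u³ - u² + 3u - 3.
Evaluate at each of the 7 elements of GF(7):
g(0) = 4; g(1) = 0 → root; g(2) = 0 → root; g(3) = 3; g(4) = 1; g(5) = 0 → root; g(6) = 6.
Roots: {1, 2, 5}.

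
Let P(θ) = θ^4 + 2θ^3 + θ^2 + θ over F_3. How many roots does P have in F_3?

Evaluate at each of the 3 elements of F_3:
P(0) = 0 → root; P(1) = 2; P(2) = 2.
Roots: {0}.

1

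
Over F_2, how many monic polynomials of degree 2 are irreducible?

The number of monic irreducibles of degree 2 over GF(2) is (1/2)·Σ_{d∣2} μ(2/d) 2^d.
Divisors of 2: 1, 2; μ(2/d) for each: -1, 1.
Σ = − 2^1 + 2^2 = 2.
N = 2/2 = 1.

1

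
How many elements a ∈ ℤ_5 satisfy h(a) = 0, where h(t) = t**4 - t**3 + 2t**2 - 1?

Evaluate at each of the 5 elements of ℤ_5:
h(0) = 4; h(1) = 1; h(2) = 0 → root; h(3) = 1; h(4) = 3.
Roots: {2}.

1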